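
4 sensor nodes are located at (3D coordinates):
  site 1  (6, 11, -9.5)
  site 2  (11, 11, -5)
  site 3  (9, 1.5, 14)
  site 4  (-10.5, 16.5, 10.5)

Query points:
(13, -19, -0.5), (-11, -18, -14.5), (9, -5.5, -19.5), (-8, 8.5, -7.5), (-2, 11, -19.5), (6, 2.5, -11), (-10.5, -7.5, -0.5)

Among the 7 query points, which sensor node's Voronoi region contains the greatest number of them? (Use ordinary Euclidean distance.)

site 1

(13, -19, -0.5) — d² to each: site 1:1030, site 2:924.25, site 3:646.5, site 4:1933.5 → nearest is site 3
(-11, -18, -14.5) — d² to each: site 1:1155, site 2:1415.25, site 3:1592.5, site 4:1815.5 → nearest is site 1
(9, -5.5, -19.5) — d² to each: site 1:381.25, site 2:486.5, site 3:1171.25, site 4:1764.25 → nearest is site 1
(-8, 8.5, -7.5) — d² to each: site 1:206.25, site 2:373.5, site 3:800.25, site 4:394.25 → nearest is site 1
(-2, 11, -19.5) — d² to each: site 1:164, site 2:379.25, site 3:1333.5, site 4:1002.5 → nearest is site 1
(6, 2.5, -11) — d² to each: site 1:74.5, site 2:133.25, site 3:635, site 4:930.5 → nearest is site 1
(-10.5, -7.5, -0.5) — d² to each: site 1:695.5, site 2:824.75, site 3:671.5, site 4:697 → nearest is site 3
Tally — site 1:5, site 3:2. site 1 captures the most (5).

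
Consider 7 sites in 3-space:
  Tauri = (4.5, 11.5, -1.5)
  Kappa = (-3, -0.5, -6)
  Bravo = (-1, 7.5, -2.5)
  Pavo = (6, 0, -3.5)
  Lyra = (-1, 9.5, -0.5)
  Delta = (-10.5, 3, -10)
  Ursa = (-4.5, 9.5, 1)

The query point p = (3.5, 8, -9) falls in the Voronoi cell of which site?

Bravo

Squared Euclidean distances:
d²(p, Tauri) = (3.5−4.5)² + (8−11.5)² + (-9−(-1.5))² = 1 + 12.25 + 56.25 = 69.5
d²(p, Kappa) = (3.5−(-3))² + (8−(-0.5))² + (-9−(-6))² = 42.25 + 72.25 + 9 = 123.5
d²(p, Bravo) = (3.5−(-1))² + (8−7.5)² + (-9−(-2.5))² = 20.25 + 0.25 + 42.25 = 62.75
d²(p, Pavo) = (3.5−6)² + (8−0)² + (-9−(-3.5))² = 6.25 + 64 + 30.25 = 100.5
d²(p, Lyra) = (3.5−(-1))² + (8−9.5)² + (-9−(-0.5))² = 20.25 + 2.25 + 72.25 = 94.75
d²(p, Delta) = (3.5−(-10.5))² + (8−3)² + (-9−(-10))² = 196 + 25 + 1 = 222
d²(p, Ursa) = (3.5−(-4.5))² + (8−9.5)² + (-9−1)² = 64 + 2.25 + 100 = 166.25
Minimum is at Bravo.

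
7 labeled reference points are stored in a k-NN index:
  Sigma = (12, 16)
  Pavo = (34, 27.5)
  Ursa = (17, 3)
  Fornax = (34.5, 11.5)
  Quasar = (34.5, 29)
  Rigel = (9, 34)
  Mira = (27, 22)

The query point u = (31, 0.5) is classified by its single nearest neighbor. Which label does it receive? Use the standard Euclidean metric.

Squared Euclidean distances:
d²(u, Sigma) = (31−12)² + (0.5−16)² = 361 + 240.25 = 601.25
d²(u, Pavo) = (31−34)² + (0.5−27.5)² = 9 + 729 = 738
d²(u, Ursa) = (31−17)² + (0.5−3)² = 196 + 6.25 = 202.25
d²(u, Fornax) = (31−34.5)² + (0.5−11.5)² = 12.25 + 121 = 133.25
d²(u, Quasar) = (31−34.5)² + (0.5−29)² = 12.25 + 812.25 = 824.5
d²(u, Rigel) = (31−9)² + (0.5−34)² = 484 + 1122.25 = 1606.25
d²(u, Mira) = (31−27)² + (0.5−22)² = 16 + 462.25 = 478.25
Fornax is nearest.

Fornax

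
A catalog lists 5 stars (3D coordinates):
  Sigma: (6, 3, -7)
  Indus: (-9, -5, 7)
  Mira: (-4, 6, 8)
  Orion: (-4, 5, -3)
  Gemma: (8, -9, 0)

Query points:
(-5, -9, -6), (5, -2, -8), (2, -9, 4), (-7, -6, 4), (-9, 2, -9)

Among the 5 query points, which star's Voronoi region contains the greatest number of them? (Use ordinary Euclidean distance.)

(-5, -9, -6) — d² to each: Sigma:266, Indus:201, Mira:422, Orion:206, Gemma:205 → nearest is Indus
(5, -2, -8) — d² to each: Sigma:27, Indus:430, Mira:401, Orion:155, Gemma:122 → nearest is Sigma
(2, -9, 4) — d² to each: Sigma:281, Indus:146, Mira:277, Orion:281, Gemma:52 → nearest is Gemma
(-7, -6, 4) — d² to each: Sigma:371, Indus:14, Mira:169, Orion:179, Gemma:250 → nearest is Indus
(-9, 2, -9) — d² to each: Sigma:230, Indus:305, Mira:330, Orion:70, Gemma:491 → nearest is Orion
Tally — Sigma:1, Indus:2, Orion:1, Gemma:1. Indus captures the most (2).

Indus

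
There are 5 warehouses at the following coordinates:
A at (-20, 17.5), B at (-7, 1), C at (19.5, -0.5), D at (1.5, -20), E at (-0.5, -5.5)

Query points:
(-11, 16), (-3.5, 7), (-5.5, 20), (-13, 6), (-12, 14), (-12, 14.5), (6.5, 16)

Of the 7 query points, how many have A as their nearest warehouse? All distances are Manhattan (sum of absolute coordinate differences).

(-11, 16) — d to each: A:10.5, B:19, C:47, D:48.5, E:32 → nearest is A
(-3.5, 7) — d to each: A:27, B:9.5, C:30.5, D:32, E:15.5 → nearest is B
(-5.5, 20) — d to each: A:17, B:20.5, C:45.5, D:47, E:30.5 → nearest is A
(-13, 6) — d to each: A:18.5, B:11, C:39, D:40.5, E:24 → nearest is B
(-12, 14) — d to each: A:11.5, B:18, C:46, D:47.5, E:31 → nearest is A
(-12, 14.5) — d to each: A:11, B:18.5, C:46.5, D:48, E:31.5 → nearest is A
(6.5, 16) — d to each: A:28, B:28.5, C:29.5, D:41, E:28.5 → nearest is A
5 of the 7 points have A as nearest.

5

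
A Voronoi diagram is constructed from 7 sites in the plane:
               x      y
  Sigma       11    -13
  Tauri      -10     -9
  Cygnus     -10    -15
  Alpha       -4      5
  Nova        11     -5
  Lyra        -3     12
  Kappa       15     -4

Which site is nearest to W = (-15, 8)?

Alpha

Since √ is increasing, it suffices to compare squared distances:
d²(W, Sigma) = (-15−11)² + (8−(-13))² = 676 + 441 = 1117
d²(W, Tauri) = (-15−(-10))² + (8−(-9))² = 25 + 289 = 314
d²(W, Cygnus) = (-15−(-10))² + (8−(-15))² = 25 + 529 = 554
d²(W, Alpha) = (-15−(-4))² + (8−5)² = 121 + 9 = 130
d²(W, Nova) = (-15−11)² + (8−(-5))² = 676 + 169 = 845
d²(W, Lyra) = (-15−(-3))² + (8−12)² = 144 + 16 = 160
d²(W, Kappa) = (-15−15)² + (8−(-4))² = 900 + 144 = 1044
Minimum is at Alpha.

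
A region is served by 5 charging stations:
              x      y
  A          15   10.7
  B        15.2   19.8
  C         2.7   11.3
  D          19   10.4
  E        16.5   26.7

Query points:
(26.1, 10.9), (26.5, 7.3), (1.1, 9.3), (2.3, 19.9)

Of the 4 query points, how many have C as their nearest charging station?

(26.1, 10.9) — d² to each: A:123.25, B:198.02, C:547.72, D:50.66, E:341.8 → nearest is D
(26.5, 7.3) — d² to each: A:143.81, B:283.94, C:582.44, D:65.86, E:476.36 → nearest is D
(1.1, 9.3) — d² to each: A:195.17, B:309.06, C:6.56, D:321.62, E:539.92 → nearest is C
(2.3, 19.9) — d² to each: A:245.93, B:166.42, C:74.12, D:369.14, E:247.88 → nearest is C
2 of the 4 points have C as nearest.

2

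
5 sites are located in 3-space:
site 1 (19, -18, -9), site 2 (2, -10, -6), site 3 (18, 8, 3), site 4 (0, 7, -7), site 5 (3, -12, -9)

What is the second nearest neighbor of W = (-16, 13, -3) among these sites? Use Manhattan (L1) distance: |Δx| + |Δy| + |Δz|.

site 2

d(W, site 1) = |-16−19| + |13−(-18)| + |-3−(-9)| = 35 + 31 + 6 = 72
d(W, site 2) = |-16−2| + |13−(-10)| + |-3−(-6)| = 18 + 23 + 3 = 44
d(W, site 3) = |-16−18| + |13−8| + |-3−3| = 34 + 5 + 6 = 45
d(W, site 4) = |-16−0| + |13−7| + |-3−(-7)| = 16 + 6 + 4 = 26
d(W, site 5) = |-16−3| + |13−(-12)| + |-3−(-9)| = 19 + 25 + 6 = 50
Sorted ascending: site 4, site 2, site 3, … — the second-nearest is site 2.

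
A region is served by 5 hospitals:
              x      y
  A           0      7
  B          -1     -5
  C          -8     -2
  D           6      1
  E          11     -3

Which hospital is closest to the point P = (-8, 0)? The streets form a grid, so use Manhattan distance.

C

d(P,A) = |-8−0| + |0−7| = 8 + 7 = 15
d(P,B) = |-8−(-1)| + |0−(-5)| = 7 + 5 = 12
d(P,C) = |-8−(-8)| + |0−(-2)| = 0 + 2 = 2
d(P,D) = |-8−6| + |0−1| = 14 + 1 = 15
d(P,E) = |-8−11| + |0−(-3)| = 19 + 3 = 22
The smallest is to C, so P lies in the Voronoi region of C.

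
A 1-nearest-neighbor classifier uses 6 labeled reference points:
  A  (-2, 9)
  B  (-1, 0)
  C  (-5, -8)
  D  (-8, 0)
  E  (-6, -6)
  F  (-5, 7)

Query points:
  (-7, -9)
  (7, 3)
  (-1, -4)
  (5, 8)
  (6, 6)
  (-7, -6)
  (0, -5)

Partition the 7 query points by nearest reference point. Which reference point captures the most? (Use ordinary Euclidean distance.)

(-7, -9) — d² to each: A:349, B:117, C:5, D:82, E:10, F:260 → nearest is C
(7, 3) — d² to each: A:117, B:73, C:265, D:234, E:250, F:160 → nearest is B
(-1, -4) — d² to each: A:170, B:16, C:32, D:65, E:29, F:137 → nearest is B
(5, 8) — d² to each: A:50, B:100, C:356, D:233, E:317, F:101 → nearest is A
(6, 6) — d² to each: A:73, B:85, C:317, D:232, E:288, F:122 → nearest is A
(-7, -6) — d² to each: A:250, B:72, C:8, D:37, E:1, F:173 → nearest is E
(0, -5) — d² to each: A:200, B:26, C:34, D:89, E:37, F:169 → nearest is B
Tally — A:2, B:3, C:1, E:1. B captures the most (3).

B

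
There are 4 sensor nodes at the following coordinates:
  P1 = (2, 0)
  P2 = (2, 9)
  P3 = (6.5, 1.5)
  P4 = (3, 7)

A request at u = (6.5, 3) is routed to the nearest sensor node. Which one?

P3

Since √ is increasing, it suffices to compare squared distances:
|uP1|² = 20.25 + 9 = 29.25
|uP2|² = 20.25 + 36 = 56.25
|uP3|² = 0 + 2.25 = 2.25
|uP4|² = 12.25 + 16 = 28.25
P3 is nearest.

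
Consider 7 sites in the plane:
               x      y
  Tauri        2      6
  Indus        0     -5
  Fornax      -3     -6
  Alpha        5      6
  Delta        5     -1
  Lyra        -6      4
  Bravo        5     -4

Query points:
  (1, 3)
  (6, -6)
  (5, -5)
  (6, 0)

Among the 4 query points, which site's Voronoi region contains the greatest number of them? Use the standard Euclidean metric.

Bravo

(1, 3) — d² to each: Tauri:10, Indus:65, Fornax:97, Alpha:25, Delta:32, Lyra:50, Bravo:65 → nearest is Tauri
(6, -6) — d² to each: Tauri:160, Indus:37, Fornax:81, Alpha:145, Delta:26, Lyra:244, Bravo:5 → nearest is Bravo
(5, -5) — d² to each: Tauri:130, Indus:25, Fornax:65, Alpha:121, Delta:16, Lyra:202, Bravo:1 → nearest is Bravo
(6, 0) — d² to each: Tauri:52, Indus:61, Fornax:117, Alpha:37, Delta:2, Lyra:160, Bravo:17 → nearest is Delta
Tally — Tauri:1, Delta:1, Bravo:2. Bravo captures the most (2).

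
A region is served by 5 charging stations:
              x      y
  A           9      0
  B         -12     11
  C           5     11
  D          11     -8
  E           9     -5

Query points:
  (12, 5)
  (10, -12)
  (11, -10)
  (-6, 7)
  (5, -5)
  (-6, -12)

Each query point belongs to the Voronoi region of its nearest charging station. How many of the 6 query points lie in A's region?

1

(12, 5) — d² to each: A:34, B:612, C:85, D:170, E:109 → nearest is A
(10, -12) — d² to each: A:145, B:1013, C:554, D:17, E:50 → nearest is D
(11, -10) — d² to each: A:104, B:970, C:477, D:4, E:29 → nearest is D
(-6, 7) — d² to each: A:274, B:52, C:137, D:514, E:369 → nearest is B
(5, -5) — d² to each: A:41, B:545, C:256, D:45, E:16 → nearest is E
(-6, -12) — d² to each: A:369, B:565, C:650, D:305, E:274 → nearest is E
1 of the 6 points has A as nearest.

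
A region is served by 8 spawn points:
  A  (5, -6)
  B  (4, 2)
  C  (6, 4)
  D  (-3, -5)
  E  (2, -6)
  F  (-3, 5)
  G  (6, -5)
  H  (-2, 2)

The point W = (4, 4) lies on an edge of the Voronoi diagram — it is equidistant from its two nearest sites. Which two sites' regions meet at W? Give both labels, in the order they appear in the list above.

Squared distances from W to each site:
|WA|² = 1 + 100 = 101
|WB|² = 0 + 4 = 4
|WC|² = 4 + 0 = 4
|WD|² = 49 + 81 = 130
|WE|² = 4 + 100 = 104
|WF|² = 49 + 1 = 50
|WG|² = 4 + 81 = 85
|WH|² = 36 + 4 = 40
W is equidistant from B and C (both at squared distance 4), and every other site is strictly farther — so W lies on the B–C Voronoi edge.

B and C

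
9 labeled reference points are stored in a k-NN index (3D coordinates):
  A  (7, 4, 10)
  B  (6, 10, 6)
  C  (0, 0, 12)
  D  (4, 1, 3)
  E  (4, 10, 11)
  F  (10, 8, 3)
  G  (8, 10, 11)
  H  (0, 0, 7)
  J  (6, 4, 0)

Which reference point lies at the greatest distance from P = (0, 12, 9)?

Compare squared distances (the ordering matches that of the actual distances):
|PA|² = 49 + 64 + 1 = 114
|PB|² = 36 + 4 + 9 = 49
|PC|² = 0 + 144 + 9 = 153
|PD|² = 16 + 121 + 36 = 173
|PE|² = 16 + 4 + 4 = 24
|PF|² = 100 + 16 + 36 = 152
|PG|² = 64 + 4 + 4 = 72
|PH|² = 0 + 144 + 4 = 148
|PJ|² = 36 + 64 + 81 = 181
The largest is to J.

J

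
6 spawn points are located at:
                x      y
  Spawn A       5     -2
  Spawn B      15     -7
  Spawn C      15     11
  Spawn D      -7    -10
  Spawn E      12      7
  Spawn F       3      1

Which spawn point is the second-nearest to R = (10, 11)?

Compare squared distances (the ordering matches that of the actual distances):
d²(R, Spawn A) = 25 + 169 = 194
d²(R, Spawn B) = 25 + 324 = 349
d²(R, Spawn C) = 25 + 0 = 25
d²(R, Spawn D) = 289 + 441 = 730
d²(R, Spawn E) = 4 + 16 = 20
d²(R, Spawn F) = 49 + 100 = 149
Sorted ascending: Spawn E, Spawn C, Spawn F, … — the second-nearest is Spawn C.

Spawn C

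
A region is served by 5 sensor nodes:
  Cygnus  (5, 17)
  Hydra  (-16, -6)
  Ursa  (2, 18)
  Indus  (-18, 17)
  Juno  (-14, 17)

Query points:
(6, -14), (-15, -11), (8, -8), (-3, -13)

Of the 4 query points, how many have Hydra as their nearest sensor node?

4

(6, -14) — d² to each: Cygnus:962, Hydra:548, Ursa:1040, Indus:1537, Juno:1361 → nearest is Hydra
(-15, -11) — d² to each: Cygnus:1184, Hydra:26, Ursa:1130, Indus:793, Juno:785 → nearest is Hydra
(8, -8) — d² to each: Cygnus:634, Hydra:580, Ursa:712, Indus:1301, Juno:1109 → nearest is Hydra
(-3, -13) — d² to each: Cygnus:964, Hydra:218, Ursa:986, Indus:1125, Juno:1021 → nearest is Hydra
4 of the 4 points have Hydra as nearest.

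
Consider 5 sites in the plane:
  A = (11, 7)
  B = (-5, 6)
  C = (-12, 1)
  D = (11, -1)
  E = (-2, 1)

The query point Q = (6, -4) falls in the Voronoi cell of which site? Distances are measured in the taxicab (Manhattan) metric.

d(Q,A) = 5 + 11 = 16
d(Q,B) = 11 + 10 = 21
d(Q,C) = 18 + 5 = 23
d(Q,D) = 5 + 3 = 8
d(Q,E) = 8 + 5 = 13
Minimum is at D.

D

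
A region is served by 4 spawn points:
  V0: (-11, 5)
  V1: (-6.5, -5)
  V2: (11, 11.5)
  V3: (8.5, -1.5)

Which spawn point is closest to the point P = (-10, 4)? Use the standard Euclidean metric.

Compare squared distances (the ordering matches that of the actual distances):
|PV0|² = (-10−(-11))² + (4−5)² = 1 + 1 = 2
|PV1|² = (-10−(-6.5))² + (4−(-5))² = 12.25 + 81 = 93.25
|PV2|² = (-10−11)² + (4−11.5)² = 441 + 56.25 = 497.25
|PV3|² = (-10−8.5)² + (4−(-1.5))² = 342.25 + 30.25 = 372.5
V0 is nearest.

V0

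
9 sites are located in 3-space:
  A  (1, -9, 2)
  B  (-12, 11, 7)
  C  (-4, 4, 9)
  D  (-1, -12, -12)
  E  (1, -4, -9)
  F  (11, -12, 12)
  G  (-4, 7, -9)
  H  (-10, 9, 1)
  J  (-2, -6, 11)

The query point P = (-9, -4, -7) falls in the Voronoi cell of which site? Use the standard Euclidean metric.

Compare squared distances (the ordering matches that of the actual distances):
|PA|² = 100 + 25 + 81 = 206
|PB|² = 9 + 225 + 196 = 430
|PC|² = 25 + 64 + 256 = 345
|PD|² = 64 + 64 + 25 = 153
|PE|² = 100 + 0 + 4 = 104
|PF|² = 400 + 64 + 361 = 825
|PG|² = 25 + 121 + 4 = 150
|PH|² = 1 + 169 + 64 = 234
|PJ|² = 49 + 4 + 324 = 377
Minimum is at E.

E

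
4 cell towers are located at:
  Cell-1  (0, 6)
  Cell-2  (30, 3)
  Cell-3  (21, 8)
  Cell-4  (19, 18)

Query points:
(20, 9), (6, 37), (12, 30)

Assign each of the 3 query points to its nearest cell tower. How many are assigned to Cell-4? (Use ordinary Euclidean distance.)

2

(20, 9) — d² to each: Cell-1:409, Cell-2:136, Cell-3:2, Cell-4:82 → nearest is Cell-3
(6, 37) — d² to each: Cell-1:997, Cell-2:1732, Cell-3:1066, Cell-4:530 → nearest is Cell-4
(12, 30) — d² to each: Cell-1:720, Cell-2:1053, Cell-3:565, Cell-4:193 → nearest is Cell-4
2 of the 3 points have Cell-4 as nearest.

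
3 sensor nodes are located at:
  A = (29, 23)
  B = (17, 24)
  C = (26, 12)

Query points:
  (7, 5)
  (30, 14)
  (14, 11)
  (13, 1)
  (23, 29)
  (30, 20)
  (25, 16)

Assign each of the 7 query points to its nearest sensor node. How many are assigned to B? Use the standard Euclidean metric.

(7, 5) — d² to each: A:808, B:461, C:410 → nearest is C
(30, 14) — d² to each: A:82, B:269, C:20 → nearest is C
(14, 11) — d² to each: A:369, B:178, C:145 → nearest is C
(13, 1) — d² to each: A:740, B:545, C:290 → nearest is C
(23, 29) — d² to each: A:72, B:61, C:298 → nearest is B
(30, 20) — d² to each: A:10, B:185, C:80 → nearest is A
(25, 16) — d² to each: A:65, B:128, C:17 → nearest is C
1 of the 7 points has B as nearest.

1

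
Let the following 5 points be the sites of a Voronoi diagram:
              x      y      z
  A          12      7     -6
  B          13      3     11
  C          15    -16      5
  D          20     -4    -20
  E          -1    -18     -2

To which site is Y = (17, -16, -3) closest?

C

Squared Euclidean distances:
|YA|² = 25 + 529 + 9 = 563
|YB|² = 16 + 361 + 196 = 573
|YC|² = 4 + 0 + 64 = 68
|YD|² = 9 + 144 + 289 = 442
|YE|² = 324 + 4 + 1 = 329
Minimum is at C.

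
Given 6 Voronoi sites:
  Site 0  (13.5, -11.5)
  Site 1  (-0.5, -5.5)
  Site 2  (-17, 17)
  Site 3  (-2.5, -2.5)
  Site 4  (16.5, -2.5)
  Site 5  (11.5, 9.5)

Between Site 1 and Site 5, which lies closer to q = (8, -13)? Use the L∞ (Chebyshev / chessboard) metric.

Site 1

d(q, Site 1) = max(8.5, 7.5) = 8.5
d(q, Site 5) = max(3.5, 22.5) = 22.5
8.5 < 22.5, so Site 1 is closer.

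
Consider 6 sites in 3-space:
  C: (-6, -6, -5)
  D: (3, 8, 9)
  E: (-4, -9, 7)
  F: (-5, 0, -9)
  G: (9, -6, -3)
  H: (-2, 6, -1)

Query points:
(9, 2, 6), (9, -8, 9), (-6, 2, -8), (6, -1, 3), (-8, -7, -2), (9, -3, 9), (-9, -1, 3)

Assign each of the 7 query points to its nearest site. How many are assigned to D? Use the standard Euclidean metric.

1

(9, 2, 6) — d² to each: C:410, D:81, E:291, F:425, G:145, H:186 → nearest is D
(9, -8, 9) — d² to each: C:425, D:292, E:174, F:584, G:148, H:417 → nearest is G
(-6, 2, -8) — d² to each: C:73, D:406, E:350, F:6, G:314, H:81 → nearest is F
(6, -1, 3) — d² to each: C:233, D:126, E:180, F:266, G:70, H:129 → nearest is G
(-8, -7, -2) — d² to each: C:14, D:467, E:101, F:107, G:291, H:206 → nearest is C
(9, -3, 9) — d² to each: C:430, D:157, E:209, F:529, G:153, H:302 → nearest is G
(-9, -1, 3) — d² to each: C:98, D:261, E:105, F:161, G:385, H:114 → nearest is C
1 of the 7 points has D as nearest.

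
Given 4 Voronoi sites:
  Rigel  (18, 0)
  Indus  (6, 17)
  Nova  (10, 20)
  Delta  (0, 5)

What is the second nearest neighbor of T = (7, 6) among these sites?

Since √ is increasing, it suffices to compare squared distances:
d²(T, Rigel) = 121 + 36 = 157
d²(T, Indus) = 1 + 121 = 122
d²(T, Nova) = 9 + 196 = 205
d²(T, Delta) = 49 + 1 = 50
Sorted ascending: Delta, Indus, Rigel, … — the second-nearest is Indus.

Indus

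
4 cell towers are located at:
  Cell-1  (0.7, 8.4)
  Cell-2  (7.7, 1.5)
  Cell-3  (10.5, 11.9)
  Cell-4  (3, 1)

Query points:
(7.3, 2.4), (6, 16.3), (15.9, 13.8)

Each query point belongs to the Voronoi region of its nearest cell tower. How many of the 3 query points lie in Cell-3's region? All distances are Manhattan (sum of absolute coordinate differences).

2

(7.3, 2.4) — d to each: Cell-1:12.6, Cell-2:1.3, Cell-3:12.7, Cell-4:5.7 → nearest is Cell-2
(6, 16.3) — d to each: Cell-1:13.2, Cell-2:16.5, Cell-3:8.9, Cell-4:18.3 → nearest is Cell-3
(15.9, 13.8) — d to each: Cell-1:20.6, Cell-2:20.5, Cell-3:7.3, Cell-4:25.7 → nearest is Cell-3
2 of the 3 points have Cell-3 as nearest.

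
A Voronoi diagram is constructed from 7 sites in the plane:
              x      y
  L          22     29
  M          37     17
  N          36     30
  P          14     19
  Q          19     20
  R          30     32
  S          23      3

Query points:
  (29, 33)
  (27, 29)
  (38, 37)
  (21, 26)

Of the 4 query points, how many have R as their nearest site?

2

(29, 33) — d² to each: L:65, M:320, N:58, P:421, Q:269, R:2, S:936 → nearest is R
(27, 29) — d² to each: L:25, M:244, N:82, P:269, Q:145, R:18, S:692 → nearest is R
(38, 37) — d² to each: L:320, M:401, N:53, P:900, Q:650, R:89, S:1381 → nearest is N
(21, 26) — d² to each: L:10, M:337, N:241, P:98, Q:40, R:117, S:533 → nearest is L
2 of the 4 points have R as nearest.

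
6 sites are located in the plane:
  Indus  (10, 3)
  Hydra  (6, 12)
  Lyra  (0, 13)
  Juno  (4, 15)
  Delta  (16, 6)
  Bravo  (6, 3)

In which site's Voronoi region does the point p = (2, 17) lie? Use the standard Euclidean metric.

Juno

Since √ is increasing, it suffices to compare squared distances:
d²(p, Indus) = (2−10)² + (17−3)² = 64 + 196 = 260
d²(p, Hydra) = (2−6)² + (17−12)² = 16 + 25 = 41
d²(p, Lyra) = (2−0)² + (17−13)² = 4 + 16 = 20
d²(p, Juno) = (2−4)² + (17−15)² = 4 + 4 = 8
d²(p, Delta) = (2−16)² + (17−6)² = 196 + 121 = 317
d²(p, Bravo) = (2−6)² + (17−3)² = 16 + 196 = 212
The smallest is to Juno, so p lies in the Voronoi region of Juno.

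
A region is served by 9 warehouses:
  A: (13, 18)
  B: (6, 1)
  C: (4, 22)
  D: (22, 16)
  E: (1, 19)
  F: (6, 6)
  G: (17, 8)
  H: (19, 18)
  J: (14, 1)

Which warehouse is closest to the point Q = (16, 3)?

Squared Euclidean distances:
|QA|² = (16−13)² + (3−18)² = 9 + 225 = 234
|QB|² = (16−6)² + (3−1)² = 100 + 4 = 104
|QC|² = (16−4)² + (3−22)² = 144 + 361 = 505
|QD|² = (16−22)² + (3−16)² = 36 + 169 = 205
|QE|² = (16−1)² + (3−19)² = 225 + 256 = 481
|QF|² = (16−6)² + (3−6)² = 100 + 9 = 109
|QG|² = (16−17)² + (3−8)² = 1 + 25 = 26
|QH|² = (16−19)² + (3−18)² = 9 + 225 = 234
|QJ|² = (16−14)² + (3−1)² = 4 + 4 = 8
The smallest is to J, so Q lies in the Voronoi region of J.

J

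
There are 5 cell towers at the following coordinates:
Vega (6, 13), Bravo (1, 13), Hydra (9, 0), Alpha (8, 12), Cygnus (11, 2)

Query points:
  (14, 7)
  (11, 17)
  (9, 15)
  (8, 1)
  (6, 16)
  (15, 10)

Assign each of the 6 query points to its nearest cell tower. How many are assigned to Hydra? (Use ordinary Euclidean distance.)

(14, 7) — d² to each: Vega:100, Bravo:205, Hydra:74, Alpha:61, Cygnus:34 → nearest is Cygnus
(11, 17) — d² to each: Vega:41, Bravo:116, Hydra:293, Alpha:34, Cygnus:225 → nearest is Alpha
(9, 15) — d² to each: Vega:13, Bravo:68, Hydra:225, Alpha:10, Cygnus:173 → nearest is Alpha
(8, 1) — d² to each: Vega:148, Bravo:193, Hydra:2, Alpha:121, Cygnus:10 → nearest is Hydra
(6, 16) — d² to each: Vega:9, Bravo:34, Hydra:265, Alpha:20, Cygnus:221 → nearest is Vega
(15, 10) — d² to each: Vega:90, Bravo:205, Hydra:136, Alpha:53, Cygnus:80 → nearest is Alpha
1 of the 6 points has Hydra as nearest.

1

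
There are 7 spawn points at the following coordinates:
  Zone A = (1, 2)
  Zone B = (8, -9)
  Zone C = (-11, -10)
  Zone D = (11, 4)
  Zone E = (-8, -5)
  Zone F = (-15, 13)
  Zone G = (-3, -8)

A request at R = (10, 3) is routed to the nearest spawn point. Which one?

Since √ is increasing, it suffices to compare squared distances:
d²(R, Zone A) = (10−1)² + (3−2)² = 81 + 1 = 82
d²(R, Zone B) = (10−8)² + (3−(-9))² = 4 + 144 = 148
d²(R, Zone C) = (10−(-11))² + (3−(-10))² = 441 + 169 = 610
d²(R, Zone D) = (10−11)² + (3−4)² = 1 + 1 = 2
d²(R, Zone E) = (10−(-8))² + (3−(-5))² = 324 + 64 = 388
d²(R, Zone F) = (10−(-15))² + (3−13)² = 625 + 100 = 725
d²(R, Zone G) = (10−(-3))² + (3−(-8))² = 169 + 121 = 290
Zone D is nearest.

Zone D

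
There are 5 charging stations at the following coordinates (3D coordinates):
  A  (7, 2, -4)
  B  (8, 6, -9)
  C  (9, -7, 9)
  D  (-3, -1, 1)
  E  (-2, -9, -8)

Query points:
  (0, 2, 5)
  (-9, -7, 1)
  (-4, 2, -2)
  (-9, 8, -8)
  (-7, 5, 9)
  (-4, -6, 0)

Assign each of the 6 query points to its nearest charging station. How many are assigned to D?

6

(0, 2, 5) — d² to each: A:130, B:276, C:178, D:34, E:294 → nearest is D
(-9, -7, 1) — d² to each: A:362, B:558, C:388, D:72, E:134 → nearest is D
(-4, 2, -2) — d² to each: A:125, B:209, C:371, D:19, E:161 → nearest is D
(-9, 8, -8) — d² to each: A:308, B:294, C:838, D:198, E:338 → nearest is D
(-7, 5, 9) — d² to each: A:374, B:550, C:400, D:116, E:510 → nearest is D
(-4, -6, 0) — d² to each: A:201, B:369, C:251, D:27, E:77 → nearest is D
6 of the 6 points have D as nearest.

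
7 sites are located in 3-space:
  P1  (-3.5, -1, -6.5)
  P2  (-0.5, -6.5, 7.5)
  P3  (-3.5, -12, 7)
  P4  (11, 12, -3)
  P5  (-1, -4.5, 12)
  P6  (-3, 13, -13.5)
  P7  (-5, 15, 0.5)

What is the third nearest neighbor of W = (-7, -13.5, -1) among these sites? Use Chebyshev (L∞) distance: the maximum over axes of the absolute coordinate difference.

P1

d(W,P1) = max(3.5, 12.5, 5.5) = 12.5
d(W,P2) = max(6.5, 7, 8.5) = 8.5
d(W,P3) = max(3.5, 1.5, 8) = 8
d(W,P4) = max(18, 25.5, 2) = 25.5
d(W,P5) = max(6, 9, 13) = 13
d(W,P6) = max(4, 26.5, 12.5) = 26.5
d(W,P7) = max(2, 28.5, 1.5) = 28.5
Sorted ascending: P3, P2, P1, P5, … — the third-nearest is P1.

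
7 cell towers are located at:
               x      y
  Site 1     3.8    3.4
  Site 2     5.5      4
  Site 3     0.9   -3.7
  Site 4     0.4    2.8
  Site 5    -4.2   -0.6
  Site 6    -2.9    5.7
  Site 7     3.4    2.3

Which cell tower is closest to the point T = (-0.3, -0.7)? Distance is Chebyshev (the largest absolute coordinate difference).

d(T, Site 1) = max(4.1, 4.1) = 4.1
d(T, Site 2) = max(5.8, 4.7) = 5.8
d(T, Site 3) = max(1.2, 3) = 3
d(T, Site 4) = max(0.7, 3.5) = 3.5
d(T, Site 5) = max(3.9, 0.1) = 3.9
d(T, Site 6) = max(2.6, 6.4) = 6.4
d(T, Site 7) = max(3.7, 3) = 3.7
Minimum is at Site 3.

Site 3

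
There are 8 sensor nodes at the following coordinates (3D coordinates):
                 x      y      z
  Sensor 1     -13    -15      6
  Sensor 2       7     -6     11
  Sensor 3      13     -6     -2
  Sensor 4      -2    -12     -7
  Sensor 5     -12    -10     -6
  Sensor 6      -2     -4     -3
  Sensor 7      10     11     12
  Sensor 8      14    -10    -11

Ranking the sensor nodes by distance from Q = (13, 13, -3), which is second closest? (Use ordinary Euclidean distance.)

Since √ is increasing, it suffices to compare squared distances:
d²(Q, Sensor 1) = (13−(-13))² + (13−(-15))² + (-3−6)² = 676 + 784 + 81 = 1541
d²(Q, Sensor 2) = (13−7)² + (13−(-6))² + (-3−11)² = 36 + 361 + 196 = 593
d²(Q, Sensor 3) = (13−13)² + (13−(-6))² + (-3−(-2))² = 0 + 361 + 1 = 362
d²(Q, Sensor 4) = (13−(-2))² + (13−(-12))² + (-3−(-7))² = 225 + 625 + 16 = 866
d²(Q, Sensor 5) = (13−(-12))² + (13−(-10))² + (-3−(-6))² = 625 + 529 + 9 = 1163
d²(Q, Sensor 6) = (13−(-2))² + (13−(-4))² + (-3−(-3))² = 225 + 289 + 0 = 514
d²(Q, Sensor 7) = (13−10)² + (13−11)² + (-3−12)² = 9 + 4 + 225 = 238
d²(Q, Sensor 8) = (13−14)² + (13−(-10))² + (-3−(-11))² = 1 + 529 + 64 = 594
Sorted ascending: Sensor 7, Sensor 3, Sensor 6, … — the second-nearest is Sensor 3.

Sensor 3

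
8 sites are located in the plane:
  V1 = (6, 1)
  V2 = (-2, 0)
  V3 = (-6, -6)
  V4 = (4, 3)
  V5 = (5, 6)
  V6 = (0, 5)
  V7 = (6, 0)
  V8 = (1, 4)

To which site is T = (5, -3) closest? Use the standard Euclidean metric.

V7

Since √ is increasing, it suffices to compare squared distances:
|TV1|² = (5−6)² + (-3−1)² = 1 + 16 = 17
|TV2|² = (5−(-2))² + (-3−0)² = 49 + 9 = 58
|TV3|² = (5−(-6))² + (-3−(-6))² = 121 + 9 = 130
|TV4|² = (5−4)² + (-3−3)² = 1 + 36 = 37
|TV5|² = (5−5)² + (-3−6)² = 0 + 81 = 81
|TV6|² = (5−0)² + (-3−5)² = 25 + 64 = 89
|TV7|² = (5−6)² + (-3−0)² = 1 + 9 = 10
|TV8|² = (5−1)² + (-3−4)² = 16 + 49 = 65
V7 is nearest.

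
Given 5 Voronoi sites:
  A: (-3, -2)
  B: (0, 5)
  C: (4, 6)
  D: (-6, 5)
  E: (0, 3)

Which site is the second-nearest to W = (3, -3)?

E

Squared Euclidean distances:
|WA|² = 36 + 1 = 37
|WB|² = 9 + 64 = 73
|WC|² = 1 + 81 = 82
|WD|² = 81 + 64 = 145
|WE|² = 9 + 36 = 45
Sorted ascending: A, E, B, … — the second-nearest is E.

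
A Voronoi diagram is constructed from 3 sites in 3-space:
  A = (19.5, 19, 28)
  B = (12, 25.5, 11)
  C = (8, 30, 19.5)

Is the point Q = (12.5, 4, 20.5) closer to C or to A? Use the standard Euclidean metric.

Compare squared distances:
|QC|² = (12.5−8)² + (4−30)² + (20.5−19.5)² = 20.25 + 676 + 1 = 697.25
|QA|² = (12.5−19.5)² + (4−19)² + (20.5−28)² = 49 + 225 + 56.25 = 330.25
697.25 > 330.25, so A is closer.

A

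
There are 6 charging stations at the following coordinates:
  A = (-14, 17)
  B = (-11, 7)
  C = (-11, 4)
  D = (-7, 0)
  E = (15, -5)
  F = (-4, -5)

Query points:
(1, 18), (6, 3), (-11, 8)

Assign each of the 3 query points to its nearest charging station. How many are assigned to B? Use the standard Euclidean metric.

1

(1, 18) — d² to each: A:226, B:265, C:340, D:388, E:725, F:554 → nearest is A
(6, 3) — d² to each: A:596, B:305, C:290, D:178, E:145, F:164 → nearest is E
(-11, 8) — d² to each: A:90, B:1, C:16, D:80, E:845, F:218 → nearest is B
1 of the 3 points has B as nearest.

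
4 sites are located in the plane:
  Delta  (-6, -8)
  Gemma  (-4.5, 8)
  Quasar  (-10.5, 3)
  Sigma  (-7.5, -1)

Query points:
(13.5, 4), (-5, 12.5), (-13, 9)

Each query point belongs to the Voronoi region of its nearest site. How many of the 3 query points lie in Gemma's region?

2

(13.5, 4) — d² to each: Delta:524.25, Gemma:340, Quasar:577, Sigma:466 → nearest is Gemma
(-5, 12.5) — d² to each: Delta:421.25, Gemma:20.5, Quasar:120.5, Sigma:188.5 → nearest is Gemma
(-13, 9) — d² to each: Delta:338, Gemma:73.25, Quasar:42.25, Sigma:130.25 → nearest is Quasar
2 of the 3 points have Gemma as nearest.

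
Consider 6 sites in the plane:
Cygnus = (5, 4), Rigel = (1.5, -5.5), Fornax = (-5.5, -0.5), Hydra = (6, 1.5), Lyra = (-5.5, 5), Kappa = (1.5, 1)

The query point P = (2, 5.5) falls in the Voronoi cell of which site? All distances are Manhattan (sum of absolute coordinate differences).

d(P, Cygnus) = |2−5| + |5.5−4| = 3 + 1.5 = 4.5
d(P, Rigel) = |2−1.5| + |5.5−(-5.5)| = 0.5 + 11 = 11.5
d(P, Fornax) = |2−(-5.5)| + |5.5−(-0.5)| = 7.5 + 6 = 13.5
d(P, Hydra) = |2−6| + |5.5−1.5| = 4 + 4 = 8
d(P, Lyra) = |2−(-5.5)| + |5.5−5| = 7.5 + 0.5 = 8
d(P, Kappa) = |2−1.5| + |5.5−1| = 0.5 + 4.5 = 5
Minimum is at Cygnus.

Cygnus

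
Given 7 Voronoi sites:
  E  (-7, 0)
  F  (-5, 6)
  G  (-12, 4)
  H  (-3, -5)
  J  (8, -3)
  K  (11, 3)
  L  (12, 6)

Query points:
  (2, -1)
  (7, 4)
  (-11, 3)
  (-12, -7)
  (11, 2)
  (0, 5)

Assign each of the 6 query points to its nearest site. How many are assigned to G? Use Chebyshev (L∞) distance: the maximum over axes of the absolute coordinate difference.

(2, -1) — d to each: E:9, F:7, G:14, H:5, J:6, K:9, L:10 → nearest is H
(7, 4) — d to each: E:14, F:12, G:19, H:10, J:7, K:4, L:5 → nearest is K
(-11, 3) — d to each: E:4, F:6, G:1, H:8, J:19, K:22, L:23 → nearest is G
(-12, -7) — d to each: E:7, F:13, G:11, H:9, J:20, K:23, L:24 → nearest is E
(11, 2) — d to each: E:18, F:16, G:23, H:14, J:5, K:1, L:4 → nearest is K
(0, 5) — d to each: E:7, F:5, G:12, H:10, J:8, K:11, L:12 → nearest is F
1 of the 6 points has G as nearest.

1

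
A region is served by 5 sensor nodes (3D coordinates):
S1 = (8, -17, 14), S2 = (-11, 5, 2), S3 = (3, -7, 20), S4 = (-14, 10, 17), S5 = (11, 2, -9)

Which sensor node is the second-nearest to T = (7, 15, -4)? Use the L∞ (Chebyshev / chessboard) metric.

d(T,S1) = max(1, 32, 18) = 32
d(T,S2) = max(18, 10, 6) = 18
d(T,S3) = max(4, 22, 24) = 24
d(T,S4) = max(21, 5, 21) = 21
d(T,S5) = max(4, 13, 5) = 13
Sorted ascending: S5, S2, S4, … — the second-nearest is S2.

S2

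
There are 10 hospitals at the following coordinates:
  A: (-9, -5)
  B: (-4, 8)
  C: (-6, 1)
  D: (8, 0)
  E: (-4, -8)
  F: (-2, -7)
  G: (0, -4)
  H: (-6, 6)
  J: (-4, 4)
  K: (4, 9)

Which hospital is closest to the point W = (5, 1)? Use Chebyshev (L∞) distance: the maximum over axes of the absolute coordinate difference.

D

d(W,A) = max(14, 6) = 14
d(W,B) = max(9, 7) = 9
d(W,C) = max(11, 0) = 11
d(W,D) = max(3, 1) = 3
d(W,E) = max(9, 9) = 9
d(W,F) = max(7, 8) = 8
d(W,G) = max(5, 5) = 5
d(W,H) = max(11, 5) = 11
d(W,J) = max(9, 3) = 9
d(W,K) = max(1, 8) = 8
The smallest is to D, so W lies in the Voronoi region of D.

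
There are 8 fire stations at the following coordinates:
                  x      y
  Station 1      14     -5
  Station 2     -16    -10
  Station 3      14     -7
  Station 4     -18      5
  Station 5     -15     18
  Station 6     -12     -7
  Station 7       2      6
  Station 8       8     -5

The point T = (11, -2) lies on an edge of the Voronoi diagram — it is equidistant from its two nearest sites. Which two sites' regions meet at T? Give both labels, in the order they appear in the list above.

Station 1 and Station 8

Squared distances from T to each site:
d²(T, Station 1) = 9 + 9 = 18
d²(T, Station 2) = 729 + 64 = 793
d²(T, Station 3) = 9 + 25 = 34
d²(T, Station 4) = 841 + 49 = 890
d²(T, Station 5) = 676 + 400 = 1076
d²(T, Station 6) = 529 + 25 = 554
d²(T, Station 7) = 81 + 64 = 145
d²(T, Station 8) = 9 + 9 = 18
T is equidistant from Station 1 and Station 8 (both at squared distance 18), and every other site is strictly farther — so T lies on the Station 1–Station 8 Voronoi edge.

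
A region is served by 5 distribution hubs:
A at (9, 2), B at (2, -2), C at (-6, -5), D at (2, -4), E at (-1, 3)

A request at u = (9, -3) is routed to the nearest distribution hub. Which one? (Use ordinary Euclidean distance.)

A

Since √ is increasing, it suffices to compare squared distances:
|uA|² = (9−9)² + (-3−2)² = 0 + 25 = 25
|uB|² = (9−2)² + (-3−(-2))² = 49 + 1 = 50
|uC|² = (9−(-6))² + (-3−(-5))² = 225 + 4 = 229
|uD|² = (9−2)² + (-3−(-4))² = 49 + 1 = 50
|uE|² = (9−(-1))² + (-3−3)² = 100 + 36 = 136
A is nearest.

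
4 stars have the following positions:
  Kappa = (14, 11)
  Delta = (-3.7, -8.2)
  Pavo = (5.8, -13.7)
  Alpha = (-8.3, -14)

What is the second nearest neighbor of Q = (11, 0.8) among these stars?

Compare squared distances (the ordering matches that of the actual distances):
d²(Q, Kappa) = (11−14)² + (0.8−11)² = 9 + 104.04 = 113.04
d²(Q, Delta) = (11−(-3.7))² + (0.8−(-8.2))² = 216.09 + 81 = 297.09
d²(Q, Pavo) = (11−5.8)² + (0.8−(-13.7))² = 27.04 + 210.25 = 237.29
d²(Q, Alpha) = (11−(-8.3))² + (0.8−(-14))² = 372.49 + 219.04 = 591.53
Sorted ascending: Kappa, Pavo, Delta, … — the second-nearest is Pavo.

Pavo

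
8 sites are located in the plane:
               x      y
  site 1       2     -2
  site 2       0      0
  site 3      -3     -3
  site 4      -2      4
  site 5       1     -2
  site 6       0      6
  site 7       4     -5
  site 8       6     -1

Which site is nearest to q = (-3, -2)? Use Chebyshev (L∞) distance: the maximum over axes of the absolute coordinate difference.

d(q, site 1) = max(5, 0) = 5
d(q, site 2) = max(3, 2) = 3
d(q, site 3) = max(0, 1) = 1
d(q, site 4) = max(1, 6) = 6
d(q, site 5) = max(4, 0) = 4
d(q, site 6) = max(3, 8) = 8
d(q, site 7) = max(7, 3) = 7
d(q, site 8) = max(9, 1) = 9
Minimum is at site 3.

site 3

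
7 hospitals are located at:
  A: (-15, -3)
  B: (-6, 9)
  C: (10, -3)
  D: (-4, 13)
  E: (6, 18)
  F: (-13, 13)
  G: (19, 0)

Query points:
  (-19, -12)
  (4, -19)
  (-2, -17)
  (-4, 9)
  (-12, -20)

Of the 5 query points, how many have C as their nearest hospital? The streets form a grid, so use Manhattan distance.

(-19, -12) — d to each: A:13, B:34, C:38, D:40, E:55, F:31, G:50 → nearest is A
(4, -19) — d to each: A:35, B:38, C:22, D:40, E:39, F:49, G:34 → nearest is C
(-2, -17) — d to each: A:27, B:30, C:26, D:32, E:43, F:41, G:38 → nearest is C
(-4, 9) — d to each: A:23, B:2, C:26, D:4, E:19, F:13, G:32 → nearest is B
(-12, -20) — d to each: A:20, B:35, C:39, D:41, E:56, F:34, G:51 → nearest is A
2 of the 5 points have C as nearest.

2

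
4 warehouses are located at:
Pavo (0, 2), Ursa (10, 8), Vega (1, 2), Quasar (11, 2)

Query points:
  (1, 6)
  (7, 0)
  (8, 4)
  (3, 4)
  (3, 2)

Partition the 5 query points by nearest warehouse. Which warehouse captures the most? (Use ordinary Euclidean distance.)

(1, 6) — d² to each: Pavo:17, Ursa:85, Vega:16, Quasar:116 → nearest is Vega
(7, 0) — d² to each: Pavo:53, Ursa:73, Vega:40, Quasar:20 → nearest is Quasar
(8, 4) — d² to each: Pavo:68, Ursa:20, Vega:53, Quasar:13 → nearest is Quasar
(3, 4) — d² to each: Pavo:13, Ursa:65, Vega:8, Quasar:68 → nearest is Vega
(3, 2) — d² to each: Pavo:9, Ursa:85, Vega:4, Quasar:64 → nearest is Vega
Tally — Vega:3, Quasar:2. Vega captures the most (3).

Vega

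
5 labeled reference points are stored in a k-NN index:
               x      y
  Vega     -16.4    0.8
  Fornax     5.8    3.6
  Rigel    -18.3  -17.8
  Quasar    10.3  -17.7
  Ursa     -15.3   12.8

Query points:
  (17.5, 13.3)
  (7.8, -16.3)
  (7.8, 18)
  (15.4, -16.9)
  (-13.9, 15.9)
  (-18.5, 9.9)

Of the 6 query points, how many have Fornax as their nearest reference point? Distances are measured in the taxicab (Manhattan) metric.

(17.5, 13.3) — d to each: Vega:46.4, Fornax:21.4, Rigel:66.9, Quasar:38.2, Ursa:33.3 → nearest is Fornax
(7.8, -16.3) — d to each: Vega:41.3, Fornax:21.9, Rigel:27.6, Quasar:3.9, Ursa:52.2 → nearest is Quasar
(7.8, 18) — d to each: Vega:41.4, Fornax:16.4, Rigel:61.9, Quasar:38.2, Ursa:28.3 → nearest is Fornax
(15.4, -16.9) — d to each: Vega:49.5, Fornax:30.1, Rigel:34.6, Quasar:5.9, Ursa:60.4 → nearest is Quasar
(-13.9, 15.9) — d to each: Vega:17.6, Fornax:32, Rigel:38.1, Quasar:57.8, Ursa:4.5 → nearest is Ursa
(-18.5, 9.9) — d to each: Vega:11.2, Fornax:30.6, Rigel:27.9, Quasar:56.4, Ursa:6.1 → nearest is Ursa
2 of the 6 points have Fornax as nearest.

2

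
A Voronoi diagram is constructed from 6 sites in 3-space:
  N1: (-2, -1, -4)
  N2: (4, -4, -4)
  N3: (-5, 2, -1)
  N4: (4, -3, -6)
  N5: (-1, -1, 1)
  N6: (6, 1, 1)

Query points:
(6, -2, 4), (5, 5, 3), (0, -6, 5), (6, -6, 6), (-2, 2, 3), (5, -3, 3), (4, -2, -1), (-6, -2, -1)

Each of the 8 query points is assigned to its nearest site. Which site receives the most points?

(6, -2, 4) — d² to each: N1:129, N2:72, N3:162, N4:105, N5:59, N6:18 → nearest is N6
(5, 5, 3) — d² to each: N1:134, N2:131, N3:125, N4:146, N5:76, N6:21 → nearest is N6
(0, -6, 5) — d² to each: N1:110, N2:101, N3:125, N4:146, N5:42, N6:101 → nearest is N5
(6, -6, 6) — d² to each: N1:189, N2:108, N3:234, N4:157, N5:99, N6:74 → nearest is N6
(-2, 2, 3) — d² to each: N1:58, N2:121, N3:25, N4:142, N5:14, N6:69 → nearest is N5
(5, -3, 3) — d² to each: N1:102, N2:51, N3:141, N4:82, N5:44, N6:21 → nearest is N6
(4, -2, -1) — d² to each: N1:46, N2:13, N3:97, N4:26, N5:30, N6:17 → nearest is N2
(-6, -2, -1) — d² to each: N1:26, N2:113, N3:17, N4:126, N5:30, N6:157 → nearest is N3
Tally — N2:1, N3:1, N5:2, N6:4. N6 captures the most (4).

N6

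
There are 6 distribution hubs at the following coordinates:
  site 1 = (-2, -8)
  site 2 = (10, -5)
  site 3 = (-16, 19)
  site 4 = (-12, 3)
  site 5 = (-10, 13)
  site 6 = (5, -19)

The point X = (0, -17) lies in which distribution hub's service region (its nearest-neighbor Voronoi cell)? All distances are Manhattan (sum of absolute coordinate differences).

site 6

d(X, site 1) = |0−(-2)| + |-17−(-8)| = 2 + 9 = 11
d(X, site 2) = |0−10| + |-17−(-5)| = 10 + 12 = 22
d(X, site 3) = |0−(-16)| + |-17−19| = 16 + 36 = 52
d(X, site 4) = |0−(-12)| + |-17−3| = 12 + 20 = 32
d(X, site 5) = |0−(-10)| + |-17−13| = 10 + 30 = 40
d(X, site 6) = |0−5| + |-17−(-19)| = 5 + 2 = 7
Minimum is at site 6.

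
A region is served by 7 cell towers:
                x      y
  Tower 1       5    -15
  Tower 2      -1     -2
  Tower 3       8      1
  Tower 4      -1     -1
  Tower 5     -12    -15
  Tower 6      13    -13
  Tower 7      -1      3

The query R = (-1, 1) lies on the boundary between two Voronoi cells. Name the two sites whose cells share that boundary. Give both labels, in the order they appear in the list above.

Tower 4 and Tower 7

Squared distances from R to each site:
d²(R, Tower 1) = 36 + 256 = 292
d²(R, Tower 2) = 0 + 9 = 9
d²(R, Tower 3) = 81 + 0 = 81
d²(R, Tower 4) = 0 + 4 = 4
d²(R, Tower 5) = 121 + 256 = 377
d²(R, Tower 6) = 196 + 196 = 392
d²(R, Tower 7) = 0 + 4 = 4
R is equidistant from Tower 4 and Tower 7 (both at squared distance 4), and every other site is strictly farther — so R lies on the Tower 4–Tower 7 Voronoi edge.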